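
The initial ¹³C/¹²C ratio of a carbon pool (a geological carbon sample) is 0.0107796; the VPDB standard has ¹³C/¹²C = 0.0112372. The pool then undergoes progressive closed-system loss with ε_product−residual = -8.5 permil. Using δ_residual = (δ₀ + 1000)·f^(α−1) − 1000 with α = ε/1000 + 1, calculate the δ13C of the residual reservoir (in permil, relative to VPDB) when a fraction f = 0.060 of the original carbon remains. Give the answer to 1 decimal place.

δ₀ = (0.0107796/0.0112372 − 1)×1000 = (0.959278 − 1)×1000 = -40.722 permil
α − 1 = ε/1000 = -0.0085
f^(α−1) = 0.060^(-0.0085) = 1.024202
δ_res = (-40.722 + 1000) × 1.024202 − 1000 = 982.495 − 1000 = -17.51 permil

-17.5 permil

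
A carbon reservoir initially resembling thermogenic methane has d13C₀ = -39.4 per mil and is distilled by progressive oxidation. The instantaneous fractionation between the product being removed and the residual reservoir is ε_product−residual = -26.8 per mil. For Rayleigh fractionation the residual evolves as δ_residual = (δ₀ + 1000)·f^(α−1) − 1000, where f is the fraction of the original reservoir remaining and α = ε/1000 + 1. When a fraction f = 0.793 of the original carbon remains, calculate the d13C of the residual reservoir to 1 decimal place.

-33.4 per mil

Rayleigh residual: δ_res = (δ₀ + 1000)·f^(α−1) − 1000
α = ε/1000 + 1 = 0.97320, so α − 1 = -0.02680
f^(α−1) = 0.793^(-0.02680) = 1.006235
δ_res = (-39.4 + 1000) × 1.006235 − 1000 = 966.589 − 1000 = -33.41 per mil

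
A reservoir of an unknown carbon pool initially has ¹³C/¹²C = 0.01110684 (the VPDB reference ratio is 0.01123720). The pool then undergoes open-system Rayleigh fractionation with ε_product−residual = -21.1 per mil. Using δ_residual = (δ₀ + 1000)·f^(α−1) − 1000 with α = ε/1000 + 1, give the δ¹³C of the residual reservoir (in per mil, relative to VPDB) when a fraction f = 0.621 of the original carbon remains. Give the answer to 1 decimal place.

-1.6 per mil

δ₀ = (0.01110684/0.01123720 − 1)×1000 = (0.988399 − 1)×1000 = -11.601 per mil
α − 1 = ε/1000 = -0.0211
f^(α−1) = 0.621^(-0.0211) = 1.010103
δ_res = (-11.601 + 1000) × 1.010103 − 1000 = 998.385 − 1000 = -1.61 per mil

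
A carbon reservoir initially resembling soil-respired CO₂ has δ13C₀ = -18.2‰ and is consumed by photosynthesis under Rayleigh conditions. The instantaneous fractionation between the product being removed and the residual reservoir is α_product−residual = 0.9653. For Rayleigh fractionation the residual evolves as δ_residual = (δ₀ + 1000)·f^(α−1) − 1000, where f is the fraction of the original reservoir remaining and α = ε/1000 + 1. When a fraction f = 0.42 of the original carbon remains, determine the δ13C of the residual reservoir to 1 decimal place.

Rayleigh residual: δ_res = (δ₀ + 1000)·f^(α−1) − 1000
α − 1 = -0.03470
f^(α−1) = 0.42^(-0.03470) = 1.030560
δ_res = (-18.2 + 1000) × 1.030560 − 1000 = 1011.804 − 1000 = 11.80‰

11.8‰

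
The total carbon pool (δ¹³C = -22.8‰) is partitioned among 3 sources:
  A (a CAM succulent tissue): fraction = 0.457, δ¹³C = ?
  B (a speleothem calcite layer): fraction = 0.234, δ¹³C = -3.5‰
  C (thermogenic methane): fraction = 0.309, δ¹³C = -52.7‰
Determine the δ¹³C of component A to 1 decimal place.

Isotope mass balance: δ_bulk = Σ fᵢ·δᵢ.
-22.8 = 0.457×δ_A + 0.234×(-3.5) + 0.309×(-52.7)
0.457·δ_A = -22.8 − (-17.103) = -5.697
δ_A = -5.697 / 0.457 = -12.47‰

-12.5‰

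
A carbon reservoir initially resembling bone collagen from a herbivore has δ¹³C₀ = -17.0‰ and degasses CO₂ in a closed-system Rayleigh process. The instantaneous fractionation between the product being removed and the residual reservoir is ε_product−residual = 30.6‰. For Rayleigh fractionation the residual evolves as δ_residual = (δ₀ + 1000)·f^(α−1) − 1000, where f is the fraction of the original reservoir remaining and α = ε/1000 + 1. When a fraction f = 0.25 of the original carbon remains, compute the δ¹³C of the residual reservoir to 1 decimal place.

-57.8‰

Rayleigh residual: δ_res = (δ₀ + 1000)·f^(α−1) − 1000
α = ε/1000 + 1 = 1.03060, so α − 1 = 0.03060
f^(α−1) = 0.25^(0.03060) = 0.958467
δ_res = (-17.0 + 1000) × 0.958467 − 1000 = 942.173 − 1000 = -57.83‰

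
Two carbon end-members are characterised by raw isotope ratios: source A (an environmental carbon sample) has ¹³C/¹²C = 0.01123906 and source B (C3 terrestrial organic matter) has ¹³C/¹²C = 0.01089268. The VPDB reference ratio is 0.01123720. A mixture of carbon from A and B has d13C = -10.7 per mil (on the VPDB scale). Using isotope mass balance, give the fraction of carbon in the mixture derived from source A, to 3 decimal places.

0.648

δ_A = (0.01123906/0.01123720 − 1)×1000 = (1.000166 − 1)×1000 = 0.166 per mil
δ_B = (0.01089268/0.01123720 − 1)×1000 = (0.969341 − 1)×1000 = -30.659 per mil
f_A = (δ_mix − δ_B)/(δ_A − δ_B) = (-10.7 − (-30.659))/(0.166 − (-30.659))
f_A = 19.959 / 30.824 = 0.6475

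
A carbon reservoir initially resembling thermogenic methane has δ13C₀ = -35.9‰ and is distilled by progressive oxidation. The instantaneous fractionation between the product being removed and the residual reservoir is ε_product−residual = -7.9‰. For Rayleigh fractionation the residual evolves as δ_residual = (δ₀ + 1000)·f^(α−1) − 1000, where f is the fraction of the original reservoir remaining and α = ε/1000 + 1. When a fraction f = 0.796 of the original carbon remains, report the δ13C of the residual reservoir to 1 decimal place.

-34.2‰

Rayleigh residual: δ_res = (δ₀ + 1000)·f^(α−1) − 1000
α = ε/1000 + 1 = 0.99210, so α − 1 = -0.00790
f^(α−1) = 0.796^(-0.00790) = 1.001804
δ_res = (-35.9 + 1000) × 1.001804 − 1000 = 965.839 − 1000 = -34.16‰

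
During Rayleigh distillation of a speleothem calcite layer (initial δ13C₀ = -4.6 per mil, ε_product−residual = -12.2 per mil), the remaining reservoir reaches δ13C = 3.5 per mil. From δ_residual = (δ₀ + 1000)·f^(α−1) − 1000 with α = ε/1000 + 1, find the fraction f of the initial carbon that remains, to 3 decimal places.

0.515

α − 1 = ε/1000 = -0.0122
(δ_res + 1000)/(δ₀ + 1000) = (3.5 + 1000)/(-4.6 + 1000) = 1003.5/995.4 = 1.008137
f = 1.008137^(1/-0.0122) = exp(ln(1.008137)/-0.0122) = exp(0.00810/-0.0122)
f = exp(-0.6643) = 0.5146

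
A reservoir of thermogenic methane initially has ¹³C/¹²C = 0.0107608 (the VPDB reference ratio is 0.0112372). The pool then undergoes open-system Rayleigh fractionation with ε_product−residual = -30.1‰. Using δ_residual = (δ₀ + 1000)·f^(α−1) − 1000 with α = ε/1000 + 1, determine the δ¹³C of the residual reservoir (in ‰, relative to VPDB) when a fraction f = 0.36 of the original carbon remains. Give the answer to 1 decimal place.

δ₀ = (0.0107608/0.0112372 − 1)×1000 = (0.957605 − 1)×1000 = -42.395‰
α − 1 = ε/1000 = -0.0301
f^(α−1) = 0.36^(-0.0301) = 1.031229
δ_res = (-42.395 + 1000) × 1.031229 − 1000 = 987.511 − 1000 = -12.49‰

-12.5‰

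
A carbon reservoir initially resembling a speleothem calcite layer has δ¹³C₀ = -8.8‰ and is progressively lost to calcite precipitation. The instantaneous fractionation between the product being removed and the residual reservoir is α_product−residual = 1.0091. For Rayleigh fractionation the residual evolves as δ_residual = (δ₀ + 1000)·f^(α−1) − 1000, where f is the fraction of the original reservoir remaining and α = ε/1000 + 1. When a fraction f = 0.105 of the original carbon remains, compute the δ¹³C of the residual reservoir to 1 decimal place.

Rayleigh residual: δ_res = (δ₀ + 1000)·f^(α−1) − 1000
α − 1 = 0.00910
f^(α−1) = 0.105^(0.00910) = 0.979699
δ_res = (-8.8 + 1000) × 0.979699 − 1000 = 971.078 − 1000 = -28.92‰

-28.9‰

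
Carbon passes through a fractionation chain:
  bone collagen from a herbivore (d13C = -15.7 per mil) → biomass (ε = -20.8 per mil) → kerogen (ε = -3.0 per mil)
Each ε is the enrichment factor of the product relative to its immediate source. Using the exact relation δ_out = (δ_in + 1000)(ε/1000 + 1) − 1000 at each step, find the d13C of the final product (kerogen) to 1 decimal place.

-39.1 per mil

step 1: δ = (-15.70 + 1000)·(-20.8/1000 + 1) − 1000 = -36.17 per mil
step 2: δ = (-36.17 + 1000)·(-3.0/1000 + 1) − 1000 = -39.06 per mil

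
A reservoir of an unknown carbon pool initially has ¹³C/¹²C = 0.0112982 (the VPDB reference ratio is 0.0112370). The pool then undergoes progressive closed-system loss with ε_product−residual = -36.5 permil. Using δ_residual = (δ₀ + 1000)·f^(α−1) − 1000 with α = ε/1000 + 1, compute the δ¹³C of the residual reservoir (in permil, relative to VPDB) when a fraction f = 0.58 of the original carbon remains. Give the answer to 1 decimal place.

25.6 permil

δ₀ = (0.0112982/0.0112370 − 1)×1000 = (1.005446 − 1)×1000 = 5.446 permil
α − 1 = ε/1000 = -0.0365
f^(α−1) = 0.58^(-0.0365) = 1.020082
δ_res = (5.446 + 1000) × 1.020082 − 1000 = 1025.637 − 1000 = 25.64 permil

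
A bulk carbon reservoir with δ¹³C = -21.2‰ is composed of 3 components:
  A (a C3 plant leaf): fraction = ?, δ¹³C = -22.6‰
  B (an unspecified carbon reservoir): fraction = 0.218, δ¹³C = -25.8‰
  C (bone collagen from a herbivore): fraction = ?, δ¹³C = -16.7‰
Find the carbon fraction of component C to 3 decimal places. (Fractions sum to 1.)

0.356

Let f_C and f_A be the unknown fractions; fractions sum to 1 so f_C + f_A = 0.782.
Mass balance: Σ fᵢ·δᵢ = δ_bulk ⇒ f_C·(-16.7) + f_A·(-22.6) = -21.2 − (-5.624) = -15.576
Substitute f_A = 0.782 − f_C:
f_C·(-16.7 − -22.6) = -15.576 − 0.782×(-22.6) = 2.098
f_C = 2.098 / 5.9 = 0.3555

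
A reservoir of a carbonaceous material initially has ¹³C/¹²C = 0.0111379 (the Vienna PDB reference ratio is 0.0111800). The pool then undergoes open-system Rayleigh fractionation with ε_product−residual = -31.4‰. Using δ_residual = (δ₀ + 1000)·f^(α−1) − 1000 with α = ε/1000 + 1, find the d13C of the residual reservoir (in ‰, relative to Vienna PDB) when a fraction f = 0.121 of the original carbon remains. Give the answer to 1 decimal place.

64.5‰

δ₀ = (0.0111379/0.0111800 − 1)×1000 = (0.996234 − 1)×1000 = -3.766‰
α − 1 = ε/1000 = -0.0314
f^(α−1) = 0.121^(-0.0314) = 1.068564
δ_res = (-3.766 + 1000) × 1.068564 − 1000 = 1064.540 − 1000 = 64.54‰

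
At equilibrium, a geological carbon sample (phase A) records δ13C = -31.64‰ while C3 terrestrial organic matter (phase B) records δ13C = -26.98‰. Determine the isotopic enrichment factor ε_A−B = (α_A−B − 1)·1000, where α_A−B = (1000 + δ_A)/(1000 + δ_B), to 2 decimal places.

α_A−B = (1000 + -31.64) / (1000 + -26.98) = 968.36 / 973.02 = 0.995211
ε_A−B = (0.995211 − 1) × 1000 = -4.789‰
(The approximation ε ≈ δ_A − δ_B would give -4.66‰.)

-4.79‰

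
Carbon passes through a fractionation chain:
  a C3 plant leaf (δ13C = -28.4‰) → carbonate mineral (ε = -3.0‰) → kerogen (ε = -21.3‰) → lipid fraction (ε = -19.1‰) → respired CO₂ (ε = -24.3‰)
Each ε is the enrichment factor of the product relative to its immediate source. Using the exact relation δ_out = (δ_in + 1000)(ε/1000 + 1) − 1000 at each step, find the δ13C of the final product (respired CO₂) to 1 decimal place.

step 1: δ = (-28.40 + 1000)·(-3.0/1000 + 1) − 1000 = -31.31‰
step 2: δ = (-31.31 + 1000)·(-21.3/1000 + 1) − 1000 = -51.95‰
step 3: δ = (-51.95 + 1000)·(-19.1/1000 + 1) − 1000 = -70.06‰
step 4: δ = (-70.06 + 1000)·(-24.3/1000 + 1) − 1000 = -92.65‰

-92.7‰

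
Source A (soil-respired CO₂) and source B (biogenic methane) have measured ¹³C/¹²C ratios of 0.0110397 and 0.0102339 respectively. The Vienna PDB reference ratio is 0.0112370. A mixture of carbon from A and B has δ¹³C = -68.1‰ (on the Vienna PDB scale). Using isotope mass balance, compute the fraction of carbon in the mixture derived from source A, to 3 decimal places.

δ_A = (0.0110397/0.0112370 − 1)×1000 = (0.982442 − 1)×1000 = -17.558‰
δ_B = (0.0102339/0.0112370 − 1)×1000 = (0.910732 − 1)×1000 = -89.268‰
f_A = (δ_mix − δ_B)/(δ_A − δ_B) = (-68.1 − (-89.268))/(-17.558 − (-89.268))
f_A = 21.168 / 71.710 = 0.2952

0.295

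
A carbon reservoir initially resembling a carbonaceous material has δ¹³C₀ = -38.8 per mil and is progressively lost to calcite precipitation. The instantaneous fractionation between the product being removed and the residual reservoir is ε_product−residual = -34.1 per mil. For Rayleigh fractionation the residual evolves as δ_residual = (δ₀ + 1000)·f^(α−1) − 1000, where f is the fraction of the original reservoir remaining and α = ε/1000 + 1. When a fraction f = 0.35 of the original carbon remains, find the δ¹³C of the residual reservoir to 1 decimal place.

Rayleigh residual: δ_res = (δ₀ + 1000)·f^(α−1) − 1000
α = ε/1000 + 1 = 0.96590, so α − 1 = -0.03410
f^(α−1) = 0.35^(-0.03410) = 1.036447
δ_res = (-38.8 + 1000) × 1.036447 − 1000 = 996.233 − 1000 = -3.77 per mil

-3.8 per mil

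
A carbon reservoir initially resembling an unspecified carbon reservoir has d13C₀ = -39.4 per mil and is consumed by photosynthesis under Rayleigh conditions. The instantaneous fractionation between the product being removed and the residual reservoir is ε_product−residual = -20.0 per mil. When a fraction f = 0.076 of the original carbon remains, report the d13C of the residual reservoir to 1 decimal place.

Rayleigh residual: δ_res = (δ₀ + 1000)·f^(α−1) − 1000
α = ε/1000 + 1 = 0.98000, so α − 1 = -0.02000
f^(α−1) = 0.076^(-0.02000) = 1.052892
δ_res = (-39.4 + 1000) × 1.052892 − 1000 = 1011.408 − 1000 = 11.41 per mil

11.4 per mil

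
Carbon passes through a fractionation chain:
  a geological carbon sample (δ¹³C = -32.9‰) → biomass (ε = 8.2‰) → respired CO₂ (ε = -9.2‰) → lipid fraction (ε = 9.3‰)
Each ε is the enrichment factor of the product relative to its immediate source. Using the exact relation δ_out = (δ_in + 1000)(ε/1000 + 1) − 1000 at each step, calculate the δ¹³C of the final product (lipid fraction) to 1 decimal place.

step 1: δ = (-32.90 + 1000)·(8.2/1000 + 1) − 1000 = -24.97‰
step 2: δ = (-24.97 + 1000)·(-9.2/1000 + 1) − 1000 = -33.94‰
step 3: δ = (-33.94 + 1000)·(9.3/1000 + 1) − 1000 = -24.96‰

-25.0‰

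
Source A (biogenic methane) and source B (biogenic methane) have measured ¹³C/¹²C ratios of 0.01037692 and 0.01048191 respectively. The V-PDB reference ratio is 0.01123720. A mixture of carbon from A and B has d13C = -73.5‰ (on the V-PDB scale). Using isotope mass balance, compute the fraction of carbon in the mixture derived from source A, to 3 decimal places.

δ_A = (0.01037692/0.01123720 − 1)×1000 = (0.923444 − 1)×1000 = -76.556‰
δ_B = (0.01048191/0.01123720 − 1)×1000 = (0.932787 − 1)×1000 = -67.213‰
f_A = (δ_mix − δ_B)/(δ_A − δ_B) = (-73.5 − (-67.213))/(-76.556 − (-67.213))
f_A = -6.287 / -9.343 = 0.6729

0.673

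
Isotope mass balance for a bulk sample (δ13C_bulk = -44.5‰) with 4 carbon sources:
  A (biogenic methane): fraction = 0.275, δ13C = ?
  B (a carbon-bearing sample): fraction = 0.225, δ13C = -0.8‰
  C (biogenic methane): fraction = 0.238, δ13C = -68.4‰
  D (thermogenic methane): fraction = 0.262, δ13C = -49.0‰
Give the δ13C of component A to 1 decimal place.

-55.3‰

Isotope mass balance: δ_bulk = Σ fᵢ·δᵢ.
-44.5 = 0.275×δ_A + 0.225×(-0.8) + 0.238×(-68.4) + 0.262×(-49.0)
0.275·δ_A = -44.5 − (-29.297) = -15.203
δ_A = -15.203 / 0.275 = -55.28‰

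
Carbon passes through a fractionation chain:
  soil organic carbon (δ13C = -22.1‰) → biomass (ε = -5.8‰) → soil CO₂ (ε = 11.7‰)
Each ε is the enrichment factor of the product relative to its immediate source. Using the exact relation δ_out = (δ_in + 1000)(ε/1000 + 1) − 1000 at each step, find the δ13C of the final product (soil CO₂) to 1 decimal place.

-16.4‰

step 1: δ = (-22.10 + 1000)·(-5.8/1000 + 1) − 1000 = -27.77‰
step 2: δ = (-27.77 + 1000)·(11.7/1000 + 1) − 1000 = -16.40‰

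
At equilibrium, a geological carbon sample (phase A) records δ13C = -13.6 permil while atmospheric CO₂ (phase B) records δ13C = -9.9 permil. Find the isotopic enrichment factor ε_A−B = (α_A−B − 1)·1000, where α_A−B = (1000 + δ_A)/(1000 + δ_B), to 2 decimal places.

α_A−B = (1000 + -13.6) / (1000 + -9.9) = 986.4 / 990.1 = 0.996263
ε_A−B = (0.996263 − 1) × 1000 = -3.737 permil
(The approximation ε ≈ δ_A − δ_B would give -3.7 permil.)

-3.74 permil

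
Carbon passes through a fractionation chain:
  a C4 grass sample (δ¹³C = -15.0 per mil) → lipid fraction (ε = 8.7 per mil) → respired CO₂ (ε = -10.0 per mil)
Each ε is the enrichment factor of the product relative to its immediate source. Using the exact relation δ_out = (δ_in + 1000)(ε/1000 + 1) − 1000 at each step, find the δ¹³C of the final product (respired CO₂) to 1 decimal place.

step 1: δ = (-15.00 + 1000)·(8.7/1000 + 1) − 1000 = -6.43 per mil
step 2: δ = (-6.43 + 1000)·(-10.0/1000 + 1) − 1000 = -16.37 per mil

-16.4 per mil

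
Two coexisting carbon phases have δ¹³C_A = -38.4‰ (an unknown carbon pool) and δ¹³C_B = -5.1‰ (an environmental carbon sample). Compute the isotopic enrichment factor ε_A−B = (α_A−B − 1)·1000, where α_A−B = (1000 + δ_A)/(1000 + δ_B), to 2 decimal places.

-33.47‰

α_A−B = (1000 + -38.4) / (1000 + -5.1) = 961.6 / 994.9 = 0.966529
ε_A−B = (0.966529 − 1) × 1000 = -33.471‰
(The approximation ε ≈ δ_A − δ_B would give -33.3‰.)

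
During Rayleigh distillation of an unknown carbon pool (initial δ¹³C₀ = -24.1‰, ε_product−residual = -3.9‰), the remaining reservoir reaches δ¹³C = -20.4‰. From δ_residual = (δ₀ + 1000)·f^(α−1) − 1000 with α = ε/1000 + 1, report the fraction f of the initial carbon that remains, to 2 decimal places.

0.38

α − 1 = ε/1000 = -0.0039
(δ_res + 1000)/(δ₀ + 1000) = (-20.4 + 1000)/(-24.1 + 1000) = 979.6/975.9 = 1.003791
f = 1.003791^(1/-0.0039) = exp(ln(1.003791)/-0.0039) = exp(0.00378/-0.0039)
f = exp(-0.9703) = 0.3790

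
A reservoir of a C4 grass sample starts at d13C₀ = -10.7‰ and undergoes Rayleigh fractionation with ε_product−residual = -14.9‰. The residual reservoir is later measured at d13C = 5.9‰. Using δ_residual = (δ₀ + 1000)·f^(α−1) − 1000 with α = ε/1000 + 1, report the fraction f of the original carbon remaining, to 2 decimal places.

0.33

α − 1 = ε/1000 = -0.0149
(δ_res + 1000)/(δ₀ + 1000) = (5.9 + 1000)/(-10.7 + 1000) = 1005.9/989.3 = 1.016780
f = 1.016780^(1/-0.0149) = exp(ln(1.016780)/-0.0149) = exp(0.01664/-0.0149)
f = exp(-1.1168) = 0.3273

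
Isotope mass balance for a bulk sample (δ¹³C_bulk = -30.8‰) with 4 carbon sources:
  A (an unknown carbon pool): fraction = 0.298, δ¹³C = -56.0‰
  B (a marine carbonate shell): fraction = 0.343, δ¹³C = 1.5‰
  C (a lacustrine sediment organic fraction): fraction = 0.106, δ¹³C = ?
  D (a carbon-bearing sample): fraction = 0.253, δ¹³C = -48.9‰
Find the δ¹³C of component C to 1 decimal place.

Isotope mass balance: δ_bulk = Σ fᵢ·δᵢ.
-30.8 = 0.298×(-56.0) + 0.343×(1.5) + 0.106×δ_C + 0.253×(-48.9)
0.106·δ_C = -30.8 − (-28.545) = -2.255
δ_C = -2.255 / 0.106 = -21.27‰

-21.3‰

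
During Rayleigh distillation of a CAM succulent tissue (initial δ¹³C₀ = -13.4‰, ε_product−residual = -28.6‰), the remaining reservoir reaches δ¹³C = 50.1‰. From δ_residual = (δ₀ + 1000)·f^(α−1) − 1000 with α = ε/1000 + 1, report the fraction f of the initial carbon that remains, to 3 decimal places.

0.113

α − 1 = ε/1000 = -0.0286
(δ_res + 1000)/(δ₀ + 1000) = (50.1 + 1000)/(-13.4 + 1000) = 1050.1/986.6 = 1.064362
f = 1.064362^(1/-0.0286) = exp(ln(1.064362)/-0.0286) = exp(0.06238/-0.0286)
f = exp(-2.1810) = 0.1129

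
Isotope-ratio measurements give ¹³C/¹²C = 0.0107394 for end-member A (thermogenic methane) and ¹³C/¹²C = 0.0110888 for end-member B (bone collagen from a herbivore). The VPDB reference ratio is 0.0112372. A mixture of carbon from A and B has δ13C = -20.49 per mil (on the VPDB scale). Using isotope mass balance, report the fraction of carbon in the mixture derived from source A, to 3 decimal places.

δ_A = (0.0107394/0.0112372 − 1)×1000 = (0.955701 − 1)×1000 = -44.299 per mil
δ_B = (0.0110888/0.0112372 − 1)×1000 = (0.986794 − 1)×1000 = -13.206 per mil
f_A = (δ_mix − δ_B)/(δ_A − δ_B) = (-20.49 − (-13.206))/(-44.299 − (-13.206))
f_A = -7.284 / -31.093 = 0.2343

0.234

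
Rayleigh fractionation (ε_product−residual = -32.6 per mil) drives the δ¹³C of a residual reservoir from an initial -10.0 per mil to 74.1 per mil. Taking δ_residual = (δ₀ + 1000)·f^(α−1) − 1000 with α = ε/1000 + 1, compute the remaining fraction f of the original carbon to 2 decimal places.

α − 1 = ε/1000 = -0.0326
(δ_res + 1000)/(δ₀ + 1000) = (74.1 + 1000)/(-10.0 + 1000) = 1074.1/990.0 = 1.084949
f = 1.084949^(1/-0.0326) = exp(ln(1.084949)/-0.0326) = exp(0.08153/-0.0326)
f = exp(-2.5010) = 0.0820

0.08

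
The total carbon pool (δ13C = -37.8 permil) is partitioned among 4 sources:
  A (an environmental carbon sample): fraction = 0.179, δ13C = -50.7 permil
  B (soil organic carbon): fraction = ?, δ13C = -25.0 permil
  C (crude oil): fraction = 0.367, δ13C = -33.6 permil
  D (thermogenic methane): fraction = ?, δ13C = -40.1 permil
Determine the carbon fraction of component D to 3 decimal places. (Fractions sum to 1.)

Let f_D and f_B be the unknown fractions; fractions sum to 1 so f_D + f_B = 0.454.
Mass balance: Σ fᵢ·δᵢ = δ_bulk ⇒ f_D·(-40.1) + f_B·(-25.0) = -37.8 − (-21.407) = -16.393
Substitute f_B = 0.454 − f_D:
f_D·(-40.1 − -25.0) = -16.393 − 0.454×(-25.0) = -5.043
f_D = -5.043 / -15.1 = 0.3340

0.334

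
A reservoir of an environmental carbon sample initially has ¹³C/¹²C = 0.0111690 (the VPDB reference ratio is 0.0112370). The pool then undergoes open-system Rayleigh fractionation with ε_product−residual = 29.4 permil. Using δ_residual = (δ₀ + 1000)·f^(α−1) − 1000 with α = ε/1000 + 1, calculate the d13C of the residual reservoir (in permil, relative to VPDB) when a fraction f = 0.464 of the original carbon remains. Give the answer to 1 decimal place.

δ₀ = (0.0111690/0.0112370 − 1)×1000 = (0.993949 − 1)×1000 = -6.051 permil
α − 1 = ε/1000 = 0.0294
f^(α−1) = 0.464^(0.0294) = 0.977678
δ_res = (-6.051 + 1000) × 0.977678 − 1000 = 971.761 − 1000 = -28.24 permil

-28.2 permil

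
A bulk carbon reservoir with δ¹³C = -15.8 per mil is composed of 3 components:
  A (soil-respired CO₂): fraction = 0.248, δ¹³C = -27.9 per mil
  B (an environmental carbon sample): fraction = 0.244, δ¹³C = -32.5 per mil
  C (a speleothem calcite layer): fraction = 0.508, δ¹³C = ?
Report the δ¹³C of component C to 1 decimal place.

-1.9 per mil

Isotope mass balance: δ_bulk = Σ fᵢ·δᵢ.
-15.8 = 0.248×(-27.9) + 0.244×(-32.5) + 0.508×δ_C
0.508·δ_C = -15.8 − (-14.849) = -0.951
δ_C = -0.951 / 0.508 = -1.87 per mil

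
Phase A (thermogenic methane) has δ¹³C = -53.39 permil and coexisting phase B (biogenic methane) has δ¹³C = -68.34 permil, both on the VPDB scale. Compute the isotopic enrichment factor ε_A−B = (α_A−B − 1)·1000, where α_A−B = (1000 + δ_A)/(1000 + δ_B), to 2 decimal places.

α_A−B = (1000 + -53.39) / (1000 + -68.34) = 946.61 / 931.66 = 1.016047
ε_A−B = (1.016047 − 1) × 1000 = 16.047 permil
(The approximation ε ≈ δ_A − δ_B would give 14.95 permil.)

16.05 permil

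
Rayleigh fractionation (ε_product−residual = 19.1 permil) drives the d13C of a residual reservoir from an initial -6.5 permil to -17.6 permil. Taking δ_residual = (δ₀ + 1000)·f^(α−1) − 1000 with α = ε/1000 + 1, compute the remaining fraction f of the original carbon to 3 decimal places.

0.555

α − 1 = ε/1000 = 0.0191
(δ_res + 1000)/(δ₀ + 1000) = (-17.6 + 1000)/(-6.5 + 1000) = 982.4/993.5 = 0.988827
f = 0.988827^(1/0.0191) = exp(ln(0.988827)/0.0191) = exp(-0.01124/0.0191)
f = exp(-0.5882) = 0.5553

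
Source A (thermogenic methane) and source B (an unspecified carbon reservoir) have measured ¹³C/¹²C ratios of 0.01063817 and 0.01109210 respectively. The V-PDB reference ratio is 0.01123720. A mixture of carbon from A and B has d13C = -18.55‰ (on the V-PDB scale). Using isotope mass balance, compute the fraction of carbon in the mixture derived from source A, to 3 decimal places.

δ_A = (0.01063817/0.01123720 − 1)×1000 = (0.946692 − 1)×1000 = -53.308‰
δ_B = (0.01109210/0.01123720 − 1)×1000 = (0.987088 − 1)×1000 = -12.912‰
f_A = (δ_mix − δ_B)/(δ_A − δ_B) = (-18.55 − (-12.912))/(-53.308 − (-12.912))
f_A = -5.638 / -40.395 = 0.1396

0.140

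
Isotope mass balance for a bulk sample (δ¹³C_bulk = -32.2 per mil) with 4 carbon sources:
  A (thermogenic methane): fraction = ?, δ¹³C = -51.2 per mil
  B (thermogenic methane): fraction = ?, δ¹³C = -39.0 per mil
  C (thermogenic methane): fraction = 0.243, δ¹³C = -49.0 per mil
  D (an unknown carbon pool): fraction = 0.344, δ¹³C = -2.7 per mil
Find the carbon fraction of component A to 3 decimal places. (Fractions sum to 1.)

Let f_A and f_B be the unknown fractions; fractions sum to 1 so f_A + f_B = 0.413.
Mass balance: Σ fᵢ·δᵢ = δ_bulk ⇒ f_A·(-51.2) + f_B·(-39.0) = -32.2 − (-12.836) = -19.364
Substitute f_B = 0.413 − f_A:
f_A·(-51.2 − -39.0) = -19.364 − 0.413×(-39.0) = -3.257
f_A = -3.257 / -12.2 = 0.2670

0.267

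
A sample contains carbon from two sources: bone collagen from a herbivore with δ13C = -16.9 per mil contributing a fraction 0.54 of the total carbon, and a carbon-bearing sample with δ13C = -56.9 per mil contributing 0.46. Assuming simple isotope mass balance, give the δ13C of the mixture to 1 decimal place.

δ_mix = f_A·δ_A + f_B·δ_B
δ_mix = 0.54 × (-16.9) + 0.46 × (-56.9)
δ_mix = -9.13 + -26.17 = -35.30 per mil

-35.3 per mil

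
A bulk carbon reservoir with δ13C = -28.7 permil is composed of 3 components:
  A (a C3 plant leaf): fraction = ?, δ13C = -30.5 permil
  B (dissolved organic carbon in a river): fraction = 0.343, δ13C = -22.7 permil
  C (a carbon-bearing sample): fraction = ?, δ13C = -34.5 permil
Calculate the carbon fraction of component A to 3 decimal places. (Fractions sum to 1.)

0.438

Let f_A and f_C be the unknown fractions; fractions sum to 1 so f_A + f_C = 0.657.
Mass balance: Σ fᵢ·δᵢ = δ_bulk ⇒ f_A·(-30.5) + f_C·(-34.5) = -28.7 − (-7.786) = -20.914
Substitute f_C = 0.657 − f_A:
f_A·(-30.5 − -34.5) = -20.914 − 0.657×(-34.5) = 1.753
f_A = 1.753 / 4.0 = 0.4382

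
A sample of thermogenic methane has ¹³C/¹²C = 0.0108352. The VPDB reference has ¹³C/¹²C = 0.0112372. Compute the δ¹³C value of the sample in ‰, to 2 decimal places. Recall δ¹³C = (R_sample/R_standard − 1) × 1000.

-35.77‰

δ¹³C = (R_sample / R_standard − 1) × 1000
R_sample / R_standard = 0.0108352 / 0.0112372 = 0.964226
δ¹³C = (0.964226 − 1) × 1000 = -35.774‰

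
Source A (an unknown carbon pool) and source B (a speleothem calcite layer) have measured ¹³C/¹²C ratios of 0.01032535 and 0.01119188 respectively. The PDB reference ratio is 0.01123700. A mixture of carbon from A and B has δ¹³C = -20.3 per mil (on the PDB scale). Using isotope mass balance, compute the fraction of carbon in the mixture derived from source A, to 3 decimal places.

0.211

δ_A = (0.01032535/0.01123700 − 1)×1000 = (0.918871 − 1)×1000 = -81.129 per mil
δ_B = (0.01119188/0.01123700 − 1)×1000 = (0.995985 − 1)×1000 = -4.015 per mil
f_A = (δ_mix − δ_B)/(δ_A − δ_B) = (-20.3 − (-4.015))/(-81.129 − (-4.015))
f_A = -16.285 / -77.114 = 0.2112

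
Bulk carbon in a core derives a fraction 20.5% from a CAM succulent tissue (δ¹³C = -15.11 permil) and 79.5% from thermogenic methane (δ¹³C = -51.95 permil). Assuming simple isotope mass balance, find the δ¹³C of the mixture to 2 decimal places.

-44.40 permil

δ_mix = f_A·δ_A + f_B·δ_B
δ_mix = 0.205 × (-15.11) + 0.795 × (-51.95)
δ_mix = -3.098 + -41.300 = -44.398 permil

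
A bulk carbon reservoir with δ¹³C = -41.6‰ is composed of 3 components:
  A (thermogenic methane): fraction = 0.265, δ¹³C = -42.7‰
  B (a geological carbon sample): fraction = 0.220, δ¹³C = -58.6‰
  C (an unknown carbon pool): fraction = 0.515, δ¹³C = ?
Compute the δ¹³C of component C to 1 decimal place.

Isotope mass balance: δ_bulk = Σ fᵢ·δᵢ.
-41.6 = 0.265×(-42.7) + 0.220×(-58.6) + 0.515×δ_C
0.515·δ_C = -41.6 − (-24.208) = -17.392
δ_C = -17.392 / 0.515 = -33.77‰

-33.8‰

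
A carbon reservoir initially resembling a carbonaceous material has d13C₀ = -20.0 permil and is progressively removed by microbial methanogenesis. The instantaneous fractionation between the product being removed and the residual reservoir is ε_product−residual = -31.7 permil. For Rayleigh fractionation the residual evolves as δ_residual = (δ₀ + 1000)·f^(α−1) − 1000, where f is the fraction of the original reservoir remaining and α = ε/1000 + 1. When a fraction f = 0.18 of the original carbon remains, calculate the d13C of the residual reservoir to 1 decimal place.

Rayleigh residual: δ_res = (δ₀ + 1000)·f^(α−1) − 1000
α = ε/1000 + 1 = 0.96830, so α − 1 = -0.03170
f^(α−1) = 0.18^(-0.03170) = 1.055864
δ_res = (-20.0 + 1000) × 1.055864 − 1000 = 1034.746 − 1000 = 34.75 permil

34.7 permil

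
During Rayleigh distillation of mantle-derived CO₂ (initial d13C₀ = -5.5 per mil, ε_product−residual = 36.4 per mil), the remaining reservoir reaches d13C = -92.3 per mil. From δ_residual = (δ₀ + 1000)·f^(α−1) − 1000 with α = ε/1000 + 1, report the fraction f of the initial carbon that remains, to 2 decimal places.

0.08

α − 1 = ε/1000 = 0.0364
(δ_res + 1000)/(δ₀ + 1000) = (-92.3 + 1000)/(-5.5 + 1000) = 907.7/994.5 = 0.912720
f = 0.912720^(1/0.0364) = exp(ln(0.912720)/0.0364) = exp(-0.09133/0.0364)
f = exp(-2.5090) = 0.0814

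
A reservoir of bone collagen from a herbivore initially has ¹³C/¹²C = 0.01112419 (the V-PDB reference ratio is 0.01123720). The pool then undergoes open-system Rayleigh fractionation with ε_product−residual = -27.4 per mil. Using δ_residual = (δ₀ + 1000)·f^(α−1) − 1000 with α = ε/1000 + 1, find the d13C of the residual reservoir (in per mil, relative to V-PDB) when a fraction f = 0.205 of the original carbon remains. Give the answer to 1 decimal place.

δ₀ = (0.01112419/0.01123720 − 1)×1000 = (0.989943 − 1)×1000 = -10.057 per mil
α − 1 = ε/1000 = -0.0274
f^(α−1) = 0.205^(-0.0274) = 1.044379
δ_res = (-10.057 + 1000) × 1.044379 − 1000 = 1033.875 − 1000 = 33.88 per mil

33.9 per mil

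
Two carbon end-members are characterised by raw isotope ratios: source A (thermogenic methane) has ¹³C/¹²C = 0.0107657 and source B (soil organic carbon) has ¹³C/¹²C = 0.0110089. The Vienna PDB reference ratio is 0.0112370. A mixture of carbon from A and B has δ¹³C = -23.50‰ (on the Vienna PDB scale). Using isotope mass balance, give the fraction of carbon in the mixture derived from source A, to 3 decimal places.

0.148

δ_A = (0.0107657/0.0112370 − 1)×1000 = (0.958058 − 1)×1000 = -41.942‰
δ_B = (0.0110089/0.0112370 − 1)×1000 = (0.979701 − 1)×1000 = -20.299‰
f_A = (δ_mix − δ_B)/(δ_A − δ_B) = (-23.50 − (-20.299))/(-41.942 − (-20.299))
f_A = -3.201 / -21.643 = 0.1479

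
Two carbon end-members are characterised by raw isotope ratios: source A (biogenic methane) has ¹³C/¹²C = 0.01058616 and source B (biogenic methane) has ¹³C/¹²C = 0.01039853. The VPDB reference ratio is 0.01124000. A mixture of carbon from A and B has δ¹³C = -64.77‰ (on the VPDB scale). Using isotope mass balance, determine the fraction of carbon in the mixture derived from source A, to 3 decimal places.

δ_A = (0.01058616/0.01124000 − 1)×1000 = (0.941829 − 1)×1000 = -58.171‰
δ_B = (0.01039853/0.01124000 − 1)×1000 = (0.925136 − 1)×1000 = -74.864‰
f_A = (δ_mix − δ_B)/(δ_A − δ_B) = (-64.77 − (-74.864))/(-58.171 − (-74.864))
f_A = 10.094 / 16.693 = 0.6047

0.605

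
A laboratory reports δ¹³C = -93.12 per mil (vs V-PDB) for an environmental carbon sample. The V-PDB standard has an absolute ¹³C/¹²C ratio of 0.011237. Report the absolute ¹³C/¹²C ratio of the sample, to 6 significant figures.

R_sample = R_standard × (δ¹³C/1000 + 1)
R_sample = 0.011237 × (-93.12/1000 + 1) = 0.011237 × 0.906880
R_sample = 0.0101906

0.0101906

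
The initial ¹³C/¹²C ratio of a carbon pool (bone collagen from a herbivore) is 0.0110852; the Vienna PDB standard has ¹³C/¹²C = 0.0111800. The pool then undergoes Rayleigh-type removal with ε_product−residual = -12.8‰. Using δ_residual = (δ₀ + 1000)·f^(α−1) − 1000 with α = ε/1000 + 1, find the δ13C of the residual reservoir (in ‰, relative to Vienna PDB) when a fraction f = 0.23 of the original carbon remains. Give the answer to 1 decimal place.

10.3‰

δ₀ = (0.0110852/0.0111800 − 1)×1000 = (0.991521 − 1)×1000 = -8.479‰
α − 1 = ε/1000 = -0.0128
f^(α−1) = 0.23^(-0.0128) = 1.018990
δ_res = (-8.479 + 1000) × 1.018990 − 1000 = 1010.349 − 1000 = 10.35‰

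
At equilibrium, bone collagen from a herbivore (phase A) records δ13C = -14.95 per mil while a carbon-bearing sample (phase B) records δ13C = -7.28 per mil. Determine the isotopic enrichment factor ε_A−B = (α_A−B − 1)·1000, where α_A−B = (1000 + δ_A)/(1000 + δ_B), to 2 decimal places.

α_A−B = (1000 + -14.95) / (1000 + -7.28) = 985.05 / 992.72 = 0.992274
ε_A−B = (0.992274 − 1) × 1000 = -7.726 per mil
(The approximation ε ≈ δ_A − δ_B would give -7.67 per mil.)

-7.73 per mil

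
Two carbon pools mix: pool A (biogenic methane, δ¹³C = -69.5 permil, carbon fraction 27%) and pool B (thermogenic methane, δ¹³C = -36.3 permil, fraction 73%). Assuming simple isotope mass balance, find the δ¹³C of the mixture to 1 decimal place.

-45.3 permil

δ_mix = f_A·δ_A + f_B·δ_B
δ_mix = 0.27 × (-69.5) + 0.73 × (-36.3)
δ_mix = -18.77 + -26.50 = -45.26 permil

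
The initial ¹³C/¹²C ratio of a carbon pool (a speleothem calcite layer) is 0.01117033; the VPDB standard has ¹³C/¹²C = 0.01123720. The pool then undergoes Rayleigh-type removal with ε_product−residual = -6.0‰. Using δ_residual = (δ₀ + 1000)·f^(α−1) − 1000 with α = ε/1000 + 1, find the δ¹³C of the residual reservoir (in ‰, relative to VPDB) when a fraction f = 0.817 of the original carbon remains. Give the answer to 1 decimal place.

δ₀ = (0.01117033/0.01123720 − 1)×1000 = (0.994049 − 1)×1000 = -5.951‰
α − 1 = ε/1000 = -0.0060
f^(α−1) = 0.817^(-0.0060) = 1.001213
δ_res = (-5.951 + 1000) × 1.001213 − 1000 = 995.255 − 1000 = -4.74‰

-4.7‰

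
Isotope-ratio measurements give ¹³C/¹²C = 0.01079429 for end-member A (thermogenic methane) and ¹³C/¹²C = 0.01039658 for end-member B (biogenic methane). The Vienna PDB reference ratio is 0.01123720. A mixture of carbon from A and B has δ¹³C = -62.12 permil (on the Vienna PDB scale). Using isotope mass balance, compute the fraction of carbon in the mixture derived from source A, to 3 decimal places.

δ_A = (0.01079429/0.01123720 − 1)×1000 = (0.960585 − 1)×1000 = -39.415 permil
δ_B = (0.01039658/0.01123720 − 1)×1000 = (0.925193 − 1)×1000 = -74.807 permil
f_A = (δ_mix − δ_B)/(δ_A − δ_B) = (-62.12 − (-74.807))/(-39.415 − (-74.807))
f_A = 12.687 / 35.392 = 0.3585

0.358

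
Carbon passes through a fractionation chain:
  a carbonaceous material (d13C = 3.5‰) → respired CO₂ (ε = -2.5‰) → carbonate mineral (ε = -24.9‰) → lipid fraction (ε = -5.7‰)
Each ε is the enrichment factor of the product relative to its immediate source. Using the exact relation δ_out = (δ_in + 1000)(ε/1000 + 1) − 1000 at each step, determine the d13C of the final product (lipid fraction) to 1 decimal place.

step 1: δ = (3.50 + 1000)·(-2.5/1000 + 1) − 1000 = 0.99‰
step 2: δ = (0.99 + 1000)·(-24.9/1000 + 1) − 1000 = -23.93‰
step 3: δ = (-23.93 + 1000)·(-5.7/1000 + 1) − 1000 = -29.50‰

-29.5‰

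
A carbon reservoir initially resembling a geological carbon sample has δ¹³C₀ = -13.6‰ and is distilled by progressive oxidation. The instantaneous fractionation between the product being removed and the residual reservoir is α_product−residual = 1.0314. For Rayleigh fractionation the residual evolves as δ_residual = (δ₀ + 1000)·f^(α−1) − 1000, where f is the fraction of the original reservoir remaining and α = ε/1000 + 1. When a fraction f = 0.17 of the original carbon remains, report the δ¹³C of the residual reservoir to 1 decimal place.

Rayleigh residual: δ_res = (δ₀ + 1000)·f^(α−1) − 1000
α − 1 = 0.03140
f^(α−1) = 0.17^(0.03140) = 0.945880
δ_res = (-13.6 + 1000) × 0.945880 − 1000 = 933.016 − 1000 = -66.98‰

-67.0‰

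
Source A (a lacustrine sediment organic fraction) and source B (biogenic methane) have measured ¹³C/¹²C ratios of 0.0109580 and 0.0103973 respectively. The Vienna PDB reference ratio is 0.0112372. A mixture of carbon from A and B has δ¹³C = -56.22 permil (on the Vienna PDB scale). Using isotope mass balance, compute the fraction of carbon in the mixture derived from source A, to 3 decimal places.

0.371

δ_A = (0.0109580/0.0112372 − 1)×1000 = (0.975154 − 1)×1000 = -24.846 permil
δ_B = (0.0103973/0.0112372 − 1)×1000 = (0.925257 − 1)×1000 = -74.743 permil
f_A = (δ_mix − δ_B)/(δ_A − δ_B) = (-56.22 − (-74.743))/(-24.846 − (-74.743))
f_A = 18.523 / 49.897 = 0.3712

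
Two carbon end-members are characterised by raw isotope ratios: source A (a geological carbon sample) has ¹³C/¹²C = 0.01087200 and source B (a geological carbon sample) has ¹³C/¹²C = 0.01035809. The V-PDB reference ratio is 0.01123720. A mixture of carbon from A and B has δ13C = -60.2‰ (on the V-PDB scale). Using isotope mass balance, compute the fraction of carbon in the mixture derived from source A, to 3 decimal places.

δ_A = (0.01087200/0.01123720 − 1)×1000 = (0.967501 − 1)×1000 = -32.499‰
δ_B = (0.01035809/0.01123720 − 1)×1000 = (0.921768 − 1)×1000 = -78.232‰
f_A = (δ_mix − δ_B)/(δ_A − δ_B) = (-60.2 − (-78.232))/(-32.499 − (-78.232))
f_A = 18.032 / 45.733 = 0.3943

0.394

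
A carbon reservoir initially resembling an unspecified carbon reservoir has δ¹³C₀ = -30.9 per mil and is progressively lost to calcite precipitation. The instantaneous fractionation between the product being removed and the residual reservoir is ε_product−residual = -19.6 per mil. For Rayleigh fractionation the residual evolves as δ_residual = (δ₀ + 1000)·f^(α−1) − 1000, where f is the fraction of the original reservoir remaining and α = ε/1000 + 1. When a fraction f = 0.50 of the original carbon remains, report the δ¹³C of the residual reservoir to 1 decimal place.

Rayleigh residual: δ_res = (δ₀ + 1000)·f^(α−1) − 1000
α = ε/1000 + 1 = 0.98040, so α − 1 = -0.01960
f^(α−1) = 0.50^(-0.01960) = 1.013678
δ_res = (-30.9 + 1000) × 1.013678 − 1000 = 982.356 − 1000 = -17.64 per mil

-17.6 per mil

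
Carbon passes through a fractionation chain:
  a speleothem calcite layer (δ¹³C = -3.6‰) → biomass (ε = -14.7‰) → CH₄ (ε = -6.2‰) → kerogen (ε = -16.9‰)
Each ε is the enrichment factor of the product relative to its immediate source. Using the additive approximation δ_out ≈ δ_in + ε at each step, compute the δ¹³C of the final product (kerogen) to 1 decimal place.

-41.4‰

step 1: δ ≈ -3.6 + (-14.7) = -18.3‰
step 2: δ ≈ -18.3 + (-6.2) = -24.5‰
step 3: δ ≈ -24.5 + (-16.9) = -41.4‰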